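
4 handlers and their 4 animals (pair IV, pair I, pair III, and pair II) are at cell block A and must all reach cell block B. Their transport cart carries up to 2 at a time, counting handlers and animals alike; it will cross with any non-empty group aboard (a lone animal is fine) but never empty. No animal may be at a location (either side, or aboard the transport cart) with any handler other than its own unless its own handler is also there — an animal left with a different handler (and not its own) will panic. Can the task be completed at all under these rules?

Following every safe sequence of crossings from the start, the most of the 8 that can be at cell block B as the transport cart arrives there on crossings 1, 3, 5 is 2, 3, 4 respectively; the best ever achieved is 4 of 8.
From crossing 7 on, no configuration arises that was not already reachable earlier: only 44 distinct safe configurations (who is on which side, and where the transport cart is) can ever be reached, none of them has everyone across, and every continuation just revisits them. So no valid plan exists.

No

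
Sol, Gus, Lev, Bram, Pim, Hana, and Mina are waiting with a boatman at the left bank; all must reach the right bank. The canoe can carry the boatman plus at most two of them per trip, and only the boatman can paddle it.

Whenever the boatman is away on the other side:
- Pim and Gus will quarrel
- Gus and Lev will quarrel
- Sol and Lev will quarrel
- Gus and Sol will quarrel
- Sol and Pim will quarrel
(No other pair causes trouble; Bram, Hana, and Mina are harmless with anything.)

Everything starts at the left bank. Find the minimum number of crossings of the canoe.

Counting alone: the boatman can take at most 2 across per trip to the right bank, so moving all 7 needs at least 4 loaded trips out, with a return between consecutive ones — at least 7 crossings.
The safety rule pushes this higher. Following every safe sequence of crossings, the most of the 7 that can be at the right bank as the canoe arrives there on crossings 7, 9 is 5, 6 respectively — never all 7.
So no plan with fewer than 11 crossings exists, and this one achieves 11:
1. Boatman goes to the right bank with Gus and Sol.
2. Boatman goes back to the left bank with Sol.
3. Boatman goes to the right bank with Bram and Sol.
4. Boatman goes back to the left bank with Sol.
5. Boatman goes to the right bank with Hana and Sol.
6. Boatman goes back to the left bank with Sol.
7. Boatman goes to the right bank with Mina and Sol.
8. Boatman goes back to the left bank with Sol.
9. Boatman goes to the right bank with Lev and Pim.
10. Boatman goes back to the left bank with Gus.
11. Boatman goes to the right bank with Gus and Sol.

11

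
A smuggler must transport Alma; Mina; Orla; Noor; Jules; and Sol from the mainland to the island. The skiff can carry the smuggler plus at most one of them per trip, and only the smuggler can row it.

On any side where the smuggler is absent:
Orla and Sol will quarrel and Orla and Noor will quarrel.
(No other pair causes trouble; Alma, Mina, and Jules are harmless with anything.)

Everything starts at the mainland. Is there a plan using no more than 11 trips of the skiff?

Counting alone: the smuggler can take at most 1 across per trip to the island, so moving all 6 needs at least 6 loaded trips out, with a return between consecutive ones — at least 11 crossings.
The safety rule pushes this higher. Following every safe sequence of crossings, the most of the 6 that can be at the island as the skiff arrives there on crossing 11 is 5 — never all 6.
So the move cannot be finished within 11 crossings. (The shortest complete plan takes 13:)
1. Smuggler goes to the island with Orla.
2. Smuggler goes back to the mainland alone.
3. Smuggler goes to the island with Alma.
4. Smuggler goes back to the mainland alone.
5. Smuggler goes to the island with Mina.
6. Smuggler goes back to the mainland alone.
7. Smuggler goes to the island with Noor.
8. Smuggler goes back to the mainland with Orla.
9. Smuggler goes to the island with Sol.
10. Smuggler goes back to the mainland alone.
11. Smuggler goes to the island with Jules.
12. Smuggler goes back to the mainland alone.
13. Smuggler goes to the island with Orla.

No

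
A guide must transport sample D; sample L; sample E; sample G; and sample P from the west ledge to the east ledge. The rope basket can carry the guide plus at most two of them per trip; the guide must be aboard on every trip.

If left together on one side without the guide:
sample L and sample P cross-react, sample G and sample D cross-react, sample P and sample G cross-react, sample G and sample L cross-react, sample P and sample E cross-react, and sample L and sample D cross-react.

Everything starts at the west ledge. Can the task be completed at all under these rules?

No

Whatever the first load, the items left behind include a forbidden pair without the guide. No opening move is safe, so no plan exists.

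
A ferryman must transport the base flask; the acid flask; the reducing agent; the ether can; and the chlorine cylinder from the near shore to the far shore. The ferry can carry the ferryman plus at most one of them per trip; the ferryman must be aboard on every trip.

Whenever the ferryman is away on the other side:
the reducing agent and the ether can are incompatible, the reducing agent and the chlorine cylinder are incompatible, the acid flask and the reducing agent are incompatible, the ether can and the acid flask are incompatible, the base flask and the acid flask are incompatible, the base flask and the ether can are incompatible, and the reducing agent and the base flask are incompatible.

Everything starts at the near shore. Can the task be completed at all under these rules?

Whatever the first load, the items left behind include a forbidden pair without the ferryman. No opening move is safe, so no plan exists.

No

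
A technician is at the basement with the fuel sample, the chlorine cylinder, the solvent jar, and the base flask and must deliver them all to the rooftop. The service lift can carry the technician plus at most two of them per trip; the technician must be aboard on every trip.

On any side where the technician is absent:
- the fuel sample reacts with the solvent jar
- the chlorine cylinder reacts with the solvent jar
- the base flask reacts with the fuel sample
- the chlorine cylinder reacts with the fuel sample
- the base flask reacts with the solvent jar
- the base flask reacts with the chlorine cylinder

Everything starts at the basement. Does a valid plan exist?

No

Whatever the first load, the items left behind include a forbidden pair without the technician. No opening move is safe, so no plan exists.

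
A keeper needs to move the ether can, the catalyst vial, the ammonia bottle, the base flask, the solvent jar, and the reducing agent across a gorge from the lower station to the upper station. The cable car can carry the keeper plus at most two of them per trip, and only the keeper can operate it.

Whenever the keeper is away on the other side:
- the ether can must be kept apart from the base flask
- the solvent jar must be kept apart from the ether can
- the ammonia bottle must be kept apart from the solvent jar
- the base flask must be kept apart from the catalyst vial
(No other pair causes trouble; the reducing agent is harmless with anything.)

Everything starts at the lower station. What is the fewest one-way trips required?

Counting alone: the keeper can take at most 2 across per trip to the upper station, so moving all 6 needs at least 3 loaded trips out, with a return between consecutive ones — at least 5 crossings.
The safety rule pushes this higher. Following every safe sequence of crossings, the most of the 6 that can be at the upper station as the cable car arrives there on crossing 5 is 5 — never all 6.
So no plan with fewer than 7 crossings exists, and this one achieves 7:
1. Keeper goes to the upper station with the base flask and the solvent jar.
2. Keeper goes back to the lower station alone.
3. Keeper goes to the upper station with the catalyst vial and the ether can.
4. Keeper goes back to the lower station with the base flask and the solvent jar.
5. Keeper goes to the upper station with the ammonia bottle and the reducing agent.
6. Keeper goes back to the lower station alone.
7. Keeper goes to the upper station with the base flask and the solvent jar.

7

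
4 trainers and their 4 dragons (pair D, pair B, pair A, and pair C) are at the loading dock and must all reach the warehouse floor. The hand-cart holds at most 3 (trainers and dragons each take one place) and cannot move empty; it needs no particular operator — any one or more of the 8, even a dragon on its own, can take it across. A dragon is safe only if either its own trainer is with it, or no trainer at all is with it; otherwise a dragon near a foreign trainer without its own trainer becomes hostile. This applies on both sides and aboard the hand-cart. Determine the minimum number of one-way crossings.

Counting alone: each trip to the warehouse floor takes at most 3 across and each return brings at least 1 back, so after t trips out (and t−1 returns) at most 3t − (t−1) of the 8 are across; that first reaches 8 at t = 4, so at least 7 crossings are needed.
The safety rule pushes this higher. Following every safe sequence of crossings, the most of the 8 that can be at the warehouse floor as the hand-cart arrives there on crossing 7 is 7 — never all 8.
So no plan with fewer than 9 crossings exists, and this one achieves 9:
1. dragon D and trainer D cross → the warehouse floor.
2. trainer D crosses ← the loading dock.
3. dragon B, trainer B, and trainer D cross → the warehouse floor.
4. dragon D and trainer D cross ← the loading dock.
5. trainer A, trainer C, and trainer D cross → the warehouse floor.
6. dragon B crosses ← the loading dock.
7. dragon B and dragon D cross → the warehouse floor.
8. dragon D crosses ← the loading dock.
9. dragon A, dragon C, and dragon D cross → the warehouse floor.

9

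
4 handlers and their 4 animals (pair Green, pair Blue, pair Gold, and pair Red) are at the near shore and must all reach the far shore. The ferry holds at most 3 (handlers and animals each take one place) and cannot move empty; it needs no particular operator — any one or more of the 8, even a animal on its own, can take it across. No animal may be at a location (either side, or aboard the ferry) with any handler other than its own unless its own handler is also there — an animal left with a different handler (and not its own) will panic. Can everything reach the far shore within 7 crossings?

Counting alone: each trip to the far shore takes at most 3 across and each return brings at least 1 back, so after t trips out (and t−1 returns) at most 3t − (t−1) of the 8 are across; that first reaches 8 at t = 4, so at least 7 crossings are needed.
The safety rule pushes this higher. Following every safe sequence of crossings, the most of the 8 that can be at the far shore as the ferry arrives there on crossing 7 is 7 — never all 8.
So the move cannot be finished within 7 crossings. (The shortest complete plan takes 9:)
1. animal Green and handler Green cross → the far shore.
2. handler Green crosses ← the near shore.
3. animal Blue, handler Blue, and handler Green cross → the far shore.
4. animal Green and handler Green cross ← the near shore.
5. handler Gold, handler Green, and handler Red cross → the far shore.
6. animal Blue crosses ← the near shore.
7. animal Blue and animal Green cross → the far shore.
8. animal Green crosses ← the near shore.
9. animal Gold, animal Green, and animal Red cross → the far shore.

No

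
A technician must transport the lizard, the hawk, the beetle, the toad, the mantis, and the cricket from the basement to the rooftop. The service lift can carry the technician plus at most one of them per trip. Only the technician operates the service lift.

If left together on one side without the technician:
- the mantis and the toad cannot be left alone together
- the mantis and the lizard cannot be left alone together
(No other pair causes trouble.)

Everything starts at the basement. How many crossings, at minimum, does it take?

Counting alone: the technician can take at most 1 across per trip to the rooftop, so moving all 6 needs at least 6 loaded trips out, with a return between consecutive ones — at least 11 crossings.
The safety rule pushes this higher. Following every safe sequence of crossings, the most of the 6 that can be at the rooftop as the service lift arrives there on crossing 11 is 5 — never all 6.
So no plan with fewer than 13 crossings exists, and this one achieves 13:
1. Technician goes to the rooftop with the mantis.
2. Technician goes back to the basement alone.
3. Technician goes to the rooftop with the lizard.
4. Technician goes back to the basement with the mantis.
5. Technician goes to the rooftop with the toad.
6. Technician goes back to the basement alone.
7. Technician goes to the rooftop with the hawk.
8. Technician goes back to the basement alone.
9. Technician goes to the rooftop with the beetle.
10. Technician goes back to the basement alone.
11. Technician goes to the rooftop with the cricket.
12. Technician goes back to the basement alone.
13. Technician goes to the rooftop with the mantis.

13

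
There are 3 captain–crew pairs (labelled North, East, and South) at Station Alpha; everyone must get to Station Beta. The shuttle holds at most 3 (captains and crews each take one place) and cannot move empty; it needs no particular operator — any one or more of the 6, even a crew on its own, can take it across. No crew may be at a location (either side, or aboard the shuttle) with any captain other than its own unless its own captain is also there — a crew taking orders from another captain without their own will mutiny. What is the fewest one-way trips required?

Counting alone: each trip to Station Beta takes at most 3 across and each return brings at least 1 back, so after t trips out (and t−1 returns) at most 3t − (t−1) of the 6 are across; that first reaches 6 at t = 3, so at least 5 crossings are needed.
The plan below uses exactly 5 crossings, so it is optimal:
1. captain North and crew North cross → Station Beta.
2. captain North crosses ← Station Alpha.
3. captain East, captain North, and captain South cross → Station Beta.
4. crew North crosses ← Station Alpha.
5. crew East, crew North, and crew South cross → Station Beta.

5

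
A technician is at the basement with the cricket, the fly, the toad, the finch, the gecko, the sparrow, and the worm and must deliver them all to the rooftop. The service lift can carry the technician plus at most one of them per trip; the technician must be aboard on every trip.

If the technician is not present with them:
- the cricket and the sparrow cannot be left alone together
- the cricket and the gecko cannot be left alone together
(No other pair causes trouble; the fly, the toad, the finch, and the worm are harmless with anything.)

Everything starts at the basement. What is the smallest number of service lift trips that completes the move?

Counting alone: the technician can take at most 1 across per trip to the rooftop, so moving all 7 needs at least 7 loaded trips out, with a return between consecutive ones — at least 13 crossings.
The safety rule pushes this higher. Following every safe sequence of crossings, the most of the 7 that can be at the rooftop as the service lift arrives there on crossing 13 is 6 — never all 7.
So no plan with fewer than 15 crossings exists, and this one achieves 15:
1. Technician goes to the rooftop with the cricket.  [the basement: the finch, the fly, the gecko, the sparrow, the toad, the worm | the rooftop: the cricket]
2. Technician goes back to the basement alone.  [the basement: the finch, the fly, the gecko, the sparrow, the toad, the worm | the rooftop: the cricket]
3. Technician goes to the rooftop with the fly.  [the basement: the finch, the gecko, the sparrow, the toad, the worm | the rooftop: the cricket, the fly]
4. Technician goes back to the basement alone.  [the basement: the finch, the gecko, the sparrow, the toad, the worm | the rooftop: the cricket, the fly]
5. Technician goes to the rooftop with the toad.  [the basement: the finch, the gecko, the sparrow, the worm | the rooftop: the cricket, the fly, the toad]
6. Technician goes back to the basement alone.  [the basement: the finch, the gecko, the sparrow, the worm | the rooftop: the cricket, the fly, the toad]
7. Technician goes to the rooftop with the finch.  [the basement: the gecko, the sparrow, the worm | the rooftop: the cricket, the finch, the fly, the toad]
8. Technician goes back to the basement alone.  [the basement: the gecko, the sparrow, the worm | the rooftop: the cricket, the finch, the fly, the toad]
9. Technician goes to the rooftop with the gecko.  [the basement: the sparrow, the worm | the rooftop: the cricket, the finch, the fly, the gecko, the toad]
10. Technician goes back to the basement with the cricket.  [the basement: the cricket, the sparrow, the worm | the rooftop: the finch, the fly, the gecko, the toad]
11. Technician goes to the rooftop with the sparrow.  [the basement: the cricket, the worm | the rooftop: the finch, the fly, the gecko, the sparrow, the toad]
12. Technician goes back to the basement alone.  [the basement: the cricket, the worm | the rooftop: the finch, the fly, the gecko, the sparrow, the toad]
13. Technician goes to the rooftop with the worm.  [the basement: the cricket | the rooftop: the finch, the fly, the gecko, the sparrow, the toad, the worm]
14. Technician goes back to the basement alone.  [the basement: the cricket | the rooftop: the finch, the fly, the gecko, the sparrow, the toad, the worm]
15. Technician goes to the rooftop with the cricket.  [the basement: — | the rooftop: the cricket, the finch, the fly, the gecko, the sparrow, the toad, the worm]

15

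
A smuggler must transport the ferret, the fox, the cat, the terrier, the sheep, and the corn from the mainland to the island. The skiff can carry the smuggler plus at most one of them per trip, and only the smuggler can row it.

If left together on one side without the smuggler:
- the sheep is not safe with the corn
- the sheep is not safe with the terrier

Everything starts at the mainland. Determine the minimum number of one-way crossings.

13

Counting alone: the smuggler can take at most 1 across per trip to the island, so moving all 6 needs at least 6 loaded trips out, with a return between consecutive ones — at least 11 crossings.
The safety rule pushes this higher. Following every safe sequence of crossings, the most of the 6 that can be at the island as the skiff arrives there on crossing 11 is 5 — never all 6.
So no plan with fewer than 13 crossings exists, and this one achieves 13:
1. Smuggler goes to the island with the sheep.
2. Smuggler goes back to the mainland alone.
3. Smuggler goes to the island with the ferret.
4. Smuggler goes back to the mainland alone.
5. Smuggler goes to the island with the fox.
6. Smuggler goes back to the mainland alone.
7. Smuggler goes to the island with the cat.
8. Smuggler goes back to the mainland alone.
9. Smuggler goes to the island with the terrier.
10. Smuggler goes back to the mainland with the sheep.
11. Smuggler goes to the island with the corn.
12. Smuggler goes back to the mainland alone.
13. Smuggler goes to the island with the sheep.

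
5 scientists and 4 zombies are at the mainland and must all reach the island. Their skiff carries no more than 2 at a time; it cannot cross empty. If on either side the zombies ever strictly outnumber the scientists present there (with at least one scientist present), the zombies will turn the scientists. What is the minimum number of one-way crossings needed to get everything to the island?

Counting alone: each trip to the island takes at most 2 across and each return brings at least 1 back, so after t trips out (and t−1 returns) at most 2t − (t−1) of the 9 are across; that first reaches 9 at t = 8, so at least 15 crossings are needed.
The plan below uses exactly 15 crossings, so it is optimal:
1. 2 zombies → the island.  (the mainland: 5S 2Z; the island: 0S 2Z)
2. 1 zombie ← the mainland.  (the mainland: 5S 3Z; the island: 0S 1Z)
3. 2 zombies → the island.  (the mainland: 5S 1Z; the island: 0S 3Z)
4. 1 zombie ← the mainland.  (the mainland: 5S 2Z; the island: 0S 2Z)
5. 2 scientists → the island.  (the mainland: 3S 2Z; the island: 2S 2Z)
6. 1 zombie ← the mainland.  (the mainland: 3S 3Z; the island: 2S 1Z)
7. 1 scientist and 1 zombie → the island.  (the mainland: 2S 2Z; the island: 3S 2Z)
8. 1 scientist ← the mainland.  (the mainland: 3S 2Z; the island: 2S 2Z)
9. 1 scientist and 1 zombie → the island.  (the mainland: 2S 1Z; the island: 3S 3Z)
10. 1 zombie ← the mainland.  (the mainland: 2S 2Z; the island: 3S 2Z)
11. 1 scientist and 1 zombie → the island.  (the mainland: 1S 1Z; the island: 4S 3Z)
12. 1 scientist ← the mainland.  (the mainland: 2S 1Z; the island: 3S 3Z)
13. 1 scientist and 1 zombie → the island.  (the mainland: 1S 0Z; the island: 4S 4Z)
14. 1 zombie ← the mainland.  (the mainland: 1S 1Z; the island: 4S 3Z)
15. 1 scientist and 1 zombie → the island.  (the mainland: 0S 0Z; the island: 5S 4Z)

15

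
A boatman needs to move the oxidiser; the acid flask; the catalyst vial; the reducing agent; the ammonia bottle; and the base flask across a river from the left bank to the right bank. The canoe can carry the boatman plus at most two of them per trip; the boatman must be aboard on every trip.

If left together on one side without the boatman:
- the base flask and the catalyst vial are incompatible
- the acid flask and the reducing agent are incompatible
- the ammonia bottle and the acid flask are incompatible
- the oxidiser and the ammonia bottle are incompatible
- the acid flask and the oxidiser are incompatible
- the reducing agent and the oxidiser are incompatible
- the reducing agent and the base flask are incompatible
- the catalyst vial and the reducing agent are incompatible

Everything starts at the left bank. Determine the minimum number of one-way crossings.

Whatever the first load, the items left behind include a forbidden pair without the boatman. No opening move is safe, so no plan exists.

impossible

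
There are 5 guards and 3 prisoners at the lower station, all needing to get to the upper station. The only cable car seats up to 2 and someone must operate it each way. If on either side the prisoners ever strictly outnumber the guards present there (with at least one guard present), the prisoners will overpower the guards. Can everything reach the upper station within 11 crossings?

No

Counting alone: each trip to the upper station takes at most 2 across and each return brings at least 1 back, so after t trips out (and t−1 returns) at most 2t − (t−1) of the 8 are across; that first reaches 8 at t = 7, so at least 13 crossings are needed.
Since 11 < 13, 11 crossings cannot be enough. (The shortest complete plan in fact takes 13:)
1. 2 prisoners → the upper station.  (the lower station: 5G 1P; the upper station: 0G 2P)
2. 1 prisoner ← the lower station.  (the lower station: 5G 2P; the upper station: 0G 1P)
3. 2 prisoners → the upper station.  (the lower station: 5G 0P; the upper station: 0G 3P)
4. 1 prisoner ← the lower station.  (the lower station: 5G 1P; the upper station: 0G 2P)
5. 2 guards → the upper station.  (the lower station: 3G 1P; the upper station: 2G 2P)
6. 1 prisoner ← the lower station.  (the lower station: 3G 2P; the upper station: 2G 1P)
7. 1 guard and 1 prisoner → the upper station.  (the lower station: 2G 1P; the upper station: 3G 2P)
8. 1 prisoner ← the lower station.  (the lower station: 2G 2P; the upper station: 3G 1P)
9. 2 prisoners → the upper station.  (the lower station: 2G 0P; the upper station: 3G 3P)
10. 1 prisoner ← the lower station.  (the lower station: 2G 1P; the upper station: 3G 2P)
11. 1 guard and 1 prisoner → the upper station.  (the lower station: 1G 0P; the upper station: 4G 3P)
12. 1 prisoner ← the lower station.  (the lower station: 1G 1P; the upper station: 4G 2P)
13. 1 guard and 1 prisoner → the upper station.  (the lower station: 0G 0P; the upper station: 5G 3P)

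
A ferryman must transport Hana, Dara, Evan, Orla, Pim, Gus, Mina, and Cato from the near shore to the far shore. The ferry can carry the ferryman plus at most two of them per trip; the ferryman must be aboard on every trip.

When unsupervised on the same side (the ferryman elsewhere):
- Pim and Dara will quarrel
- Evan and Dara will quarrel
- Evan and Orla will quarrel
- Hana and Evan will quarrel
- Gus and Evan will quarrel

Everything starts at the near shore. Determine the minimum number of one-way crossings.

9

Counting alone: the ferryman can take at most 2 across per trip to the far shore, so moving all 8 needs at least 4 loaded trips out, with a return between consecutive ones — at least 7 crossings.
The safety rule pushes this higher. Following every safe sequence of crossings, the most of the 8 that can be at the far shore as the ferry arrives there on crossing 7 is 7 — never all 8.
So no plan with fewer than 9 crossings exists, and this one achieves 9:
1. Ferryman goes to the far shore with Dara and Evan.
2. Ferryman goes back to the near shore with Dara.
3. Ferryman goes to the far shore with Dara and Hana.
4. Ferryman goes back to the near shore with Evan.
5. Ferryman goes to the far shore with Gus and Orla.
6. Ferryman goes back to the near shore alone.
7. Ferryman goes to the far shore with Cato and Mina.
8. Ferryman goes back to the near shore alone.
9. Ferryman goes to the far shore with Evan and Pim.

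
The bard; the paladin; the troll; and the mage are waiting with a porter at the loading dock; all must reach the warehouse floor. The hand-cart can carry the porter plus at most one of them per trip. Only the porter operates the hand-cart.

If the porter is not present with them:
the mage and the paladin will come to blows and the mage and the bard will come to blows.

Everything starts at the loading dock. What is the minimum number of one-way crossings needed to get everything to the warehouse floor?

Counting alone: the porter can take at most 1 across per trip to the warehouse floor, so moving all 4 needs at least 4 loaded trips out, with a return between consecutive ones — at least 7 crossings.
The safety rule pushes this higher. Following every safe sequence of crossings, the most of the 4 that can be at the warehouse floor as the hand-cart arrives there on crossing 7 is 3 — never all 4.
So no plan with fewer than 9 crossings exists, and this one achieves 9:
1. Porter goes to the warehouse floor with the mage.  [the loading dock: the bard, the paladin, the troll | the warehouse floor: the mage]
2. Porter goes back to the loading dock alone.  [the loading dock: the bard, the paladin, the troll | the warehouse floor: the mage]
3. Porter goes to the warehouse floor with the bard.  [the loading dock: the paladin, the troll | the warehouse floor: the bard, the mage]
4. Porter goes back to the loading dock with the mage.  [the loading dock: the mage, the paladin, the troll | the warehouse floor: the bard]
5. Porter goes to the warehouse floor with the paladin.  [the loading dock: the mage, the troll | the warehouse floor: the bard, the paladin]
6. Porter goes back to the loading dock alone.  [the loading dock: the mage, the troll | the warehouse floor: the bard, the paladin]
7. Porter goes to the warehouse floor with the troll.  [the loading dock: the mage | the warehouse floor: the bard, the paladin, the troll]
8. Porter goes back to the loading dock alone.  [the loading dock: the mage | the warehouse floor: the bard, the paladin, the troll]
9. Porter goes to the warehouse floor with the mage.  [the loading dock: — | the warehouse floor: the bard, the mage, the paladin, the troll]

9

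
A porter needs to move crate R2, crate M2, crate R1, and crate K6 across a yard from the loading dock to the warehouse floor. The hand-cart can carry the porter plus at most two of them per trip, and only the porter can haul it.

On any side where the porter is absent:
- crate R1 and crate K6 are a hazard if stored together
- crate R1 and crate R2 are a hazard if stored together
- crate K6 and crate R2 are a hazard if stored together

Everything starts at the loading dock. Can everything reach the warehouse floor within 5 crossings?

Yes

Yes — this plan uses 5 crossings (≤ 5):
1. Porter goes to the warehouse floor with crate R1 and crate R2.
2. Porter goes back to the loading dock with crate R2.
3. Porter goes to the warehouse floor with crate M2 and crate R2.
4. Porter goes back to the loading dock with crate R2.
5. Porter goes to the warehouse floor with crate K6 and crate R2.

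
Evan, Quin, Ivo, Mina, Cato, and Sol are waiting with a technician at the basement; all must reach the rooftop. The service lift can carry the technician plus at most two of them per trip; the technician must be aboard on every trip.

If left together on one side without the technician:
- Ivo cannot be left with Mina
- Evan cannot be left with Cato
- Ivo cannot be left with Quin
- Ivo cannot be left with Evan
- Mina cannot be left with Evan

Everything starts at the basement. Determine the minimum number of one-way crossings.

Counting alone: the technician can take at most 2 across per trip to the rooftop, so moving all 6 needs at least 3 loaded trips out, with a return between consecutive ones — at least 5 crossings.
The safety rule pushes this higher. Following every safe sequence of crossings, the most of the 6 that can be at the rooftop as the service lift arrives there on crossings 5, 7 is 4, 5 respectively — never all 6.
So no plan with fewer than 9 crossings exists, and this one achieves 9:
1. Technician goes to the rooftop with Evan and Ivo.
2. Technician goes back to the basement with Evan.
3. Technician goes to the rooftop with Evan and Quin.
4. Technician goes back to the basement with Ivo.
5. Technician goes to the rooftop with Ivo and Sol.
6. Technician goes back to the basement with Ivo.
7. Technician goes to the rooftop with Cato and Mina.
8. Technician goes back to the basement with Evan.
9. Technician goes to the rooftop with Evan and Ivo.

9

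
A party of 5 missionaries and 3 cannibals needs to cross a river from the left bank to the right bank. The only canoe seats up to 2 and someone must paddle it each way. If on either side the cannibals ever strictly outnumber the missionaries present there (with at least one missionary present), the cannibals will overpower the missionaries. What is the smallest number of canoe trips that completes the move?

Counting alone: each trip to the right bank takes at most 2 across and each return brings at least 1 back, so after t trips out (and t−1 returns) at most 2t − (t−1) of the 8 are across; that first reaches 8 at t = 7, so at least 13 crossings are needed.
The plan below uses exactly 13 crossings, so it is optimal:
1. 2 cannibals → the right bank.  (the left bank: 5M 1C; the right bank: 0M 2C)
2. 1 cannibal ← the left bank.  (the left bank: 5M 2C; the right bank: 0M 1C)
3. 2 cannibals → the right bank.  (the left bank: 5M 0C; the right bank: 0M 3C)
4. 1 cannibal ← the left bank.  (the left bank: 5M 1C; the right bank: 0M 2C)
5. 2 missionaries → the right bank.  (the left bank: 3M 1C; the right bank: 2M 2C)
6. 1 cannibal ← the left bank.  (the left bank: 3M 2C; the right bank: 2M 1C)
7. 1 missionary and 1 cannibal → the right bank.  (the left bank: 2M 1C; the right bank: 3M 2C)
8. 1 cannibal ← the left bank.  (the left bank: 2M 2C; the right bank: 3M 1C)
9. 2 cannibals → the right bank.  (the left bank: 2M 0C; the right bank: 3M 3C)
10. 1 cannibal ← the left bank.  (the left bank: 2M 1C; the right bank: 3M 2C)
11. 1 missionary and 1 cannibal → the right bank.  (the left bank: 1M 0C; the right bank: 4M 3C)
12. 1 cannibal ← the left bank.  (the left bank: 1M 1C; the right bank: 4M 2C)
13. 1 missionary and 1 cannibal → the right bank.  (the left bank: 0M 0C; the right bank: 5M 3C)

13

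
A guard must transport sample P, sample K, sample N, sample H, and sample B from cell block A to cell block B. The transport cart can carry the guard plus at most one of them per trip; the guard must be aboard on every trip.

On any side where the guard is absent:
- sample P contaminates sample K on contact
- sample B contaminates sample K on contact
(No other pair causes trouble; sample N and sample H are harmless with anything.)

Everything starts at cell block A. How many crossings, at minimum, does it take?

Counting alone: the guard can take at most 1 across per trip to cell block B, so moving all 5 needs at least 5 loaded trips out, with a return between consecutive ones — at least 9 crossings.
The safety rule pushes this higher. Following every safe sequence of crossings, the most of the 5 that can be at cell block B as the transport cart arrives there on crossing 9 is 4 — never all 5.
So no plan with fewer than 11 crossings exists, and this one achieves 11:
1. Guard goes to cell block B with sample K.  [cell block A: sample B, sample H, sample N, sample P | cell block B: sample K]
2. Guard goes back to cell block A alone.  [cell block A: sample B, sample H, sample N, sample P | cell block B: sample K]
3. Guard goes to cell block B with sample P.  [cell block A: sample B, sample H, sample N | cell block B: sample K, sample P]
4. Guard goes back to cell block A with sample K.  [cell block A: sample B, sample H, sample K, sample N | cell block B: sample P]
5. Guard goes to cell block B with sample B.  [cell block A: sample H, sample K, sample N | cell block B: sample B, sample P]
6. Guard goes back to cell block A alone.  [cell block A: sample H, sample K, sample N | cell block B: sample B, sample P]
7. Guard goes to cell block B with sample N.  [cell block A: sample H, sample K | cell block B: sample B, sample N, sample P]
8. Guard goes back to cell block A alone.  [cell block A: sample H, sample K | cell block B: sample B, sample N, sample P]
9. Guard goes to cell block B with sample H.  [cell block A: sample K | cell block B: sample B, sample H, sample N, sample P]
10. Guard goes back to cell block A alone.  [cell block A: sample K | cell block B: sample B, sample H, sample N, sample P]
11. Guard goes to cell block B with sample K.  [cell block A: — | cell block B: sample B, sample H, sample K, sample N, sample P]

11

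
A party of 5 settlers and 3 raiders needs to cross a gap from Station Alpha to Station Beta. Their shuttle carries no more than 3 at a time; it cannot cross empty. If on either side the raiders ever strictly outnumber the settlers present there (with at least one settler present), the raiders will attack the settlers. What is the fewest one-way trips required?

Counting alone: each trip to Station Beta takes at most 3 across and each return brings at least 1 back, so after t trips out (and t−1 returns) at most 3t − (t−1) of the 8 are across; that first reaches 8 at t = 4, so at least 7 crossings are needed.
The plan below uses exactly 7 crossings, so it is optimal:
1. 2 raiders → Station Beta.  (Station Alpha: 5S 1R; Station Beta: 0S 2R)
2. 1 raider ← Station Alpha.  (Station Alpha: 5S 2R; Station Beta: 0S 1R)
3. 2 settlers and 1 raider → Station Beta.  (Station Alpha: 3S 1R; Station Beta: 2S 2R)
4. 1 raider ← Station Alpha.  (Station Alpha: 3S 2R; Station Beta: 2S 1R)
5. 1 settler and 2 raiders → Station Beta.  (Station Alpha: 2S 0R; Station Beta: 3S 3R)
6. 1 raider ← Station Alpha.  (Station Alpha: 2S 1R; Station Beta: 3S 2R)
7. 2 settlers and 1 raider → Station Beta.  (Station Alpha: 0S 0R; Station Beta: 5S 3R)

7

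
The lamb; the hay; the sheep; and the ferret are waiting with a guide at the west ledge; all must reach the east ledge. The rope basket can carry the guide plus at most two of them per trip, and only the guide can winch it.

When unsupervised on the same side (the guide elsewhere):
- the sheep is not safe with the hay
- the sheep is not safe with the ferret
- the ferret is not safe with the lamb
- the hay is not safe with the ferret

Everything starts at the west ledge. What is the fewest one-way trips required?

5

Counting alone: the guide can take at most 2 across per trip to the east ledge, so moving all 4 needs at least 2 loaded trips out, with a return between consecutive ones — at least 3 crossings.
The safety rule pushes this higher. Following every safe sequence of crossings, the most of the 4 that can be at the east ledge as the rope basket arrives there on crossing 3 is 3 — never all 4.
So no plan with fewer than 5 crossings exists, and this one achieves 5:
1. Guide goes to the east ledge with the ferret and the hay.  [the west ledge: the lamb, the sheep | the east ledge: the ferret, the hay]
2. Guide goes back to the west ledge with the hay.  [the west ledge: the hay, the lamb, the sheep | the east ledge: the ferret]
3. Guide goes to the east ledge with the hay and the lamb.  [the west ledge: the sheep | the east ledge: the ferret, the hay, the lamb]
4. Guide goes back to the west ledge with the ferret.  [the west ledge: the ferret, the sheep | the east ledge: the hay, the lamb]
5. Guide goes to the east ledge with the ferret and the sheep.  [the west ledge: — | the east ledge: the ferret, the hay, the lamb, the sheep]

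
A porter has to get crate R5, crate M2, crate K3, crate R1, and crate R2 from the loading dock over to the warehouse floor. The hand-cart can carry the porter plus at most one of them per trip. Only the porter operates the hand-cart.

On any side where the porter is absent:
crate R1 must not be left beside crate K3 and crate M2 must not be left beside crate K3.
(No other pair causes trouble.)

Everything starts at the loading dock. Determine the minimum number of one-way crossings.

11

Counting alone: the porter can take at most 1 across per trip to the warehouse floor, so moving all 5 needs at least 5 loaded trips out, with a return between consecutive ones — at least 9 crossings.
The safety rule pushes this higher. Following every safe sequence of crossings, the most of the 5 that can be at the warehouse floor as the hand-cart arrives there on crossing 9 is 4 — never all 5.
So no plan with fewer than 11 crossings exists, and this one achieves 11:
1. Porter goes to the warehouse floor with crate K3.
2. Porter goes back to the loading dock alone.
3. Porter goes to the warehouse floor with crate R5.
4. Porter goes back to the loading dock alone.
5. Porter goes to the warehouse floor with crate M2.
6. Porter goes back to the loading dock with crate K3.
7. Porter goes to the warehouse floor with crate R1.
8. Porter goes back to the loading dock alone.
9. Porter goes to the warehouse floor with crate R2.
10. Porter goes back to the loading dock alone.
11. Porter goes to the warehouse floor with crate K3.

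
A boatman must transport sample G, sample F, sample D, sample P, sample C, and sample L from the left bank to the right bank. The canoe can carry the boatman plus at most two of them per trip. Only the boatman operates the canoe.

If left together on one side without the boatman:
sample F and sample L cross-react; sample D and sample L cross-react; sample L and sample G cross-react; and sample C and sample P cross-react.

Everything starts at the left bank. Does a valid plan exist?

1. Boatman goes to the right bank with sample L and sample P.  [the left bank: sample C, sample D, sample F, sample G | the right bank: sample L, sample P]
2. Boatman goes back to the left bank alone.  [the left bank: sample C, sample D, sample F, sample G | the right bank: sample L, sample P]
3. Boatman goes to the right bank with sample G.  [the left bank: sample C, sample D, sample F | the right bank: sample G, sample L, sample P]
4. Boatman goes back to the left bank with sample L.  [the left bank: sample C, sample D, sample F, sample L | the right bank: sample G, sample P]
5. Boatman goes to the right bank with sample D and sample F.  [the left bank: sample C, sample L | the right bank: sample D, sample F, sample G, sample P]
6. Boatman goes back to the left bank alone.  [the left bank: sample C, sample L | the right bank: sample D, sample F, sample G, sample P]
7. Boatman goes to the right bank with sample C and sample L.  [the left bank: — | the right bank: sample C, sample D, sample F, sample G, sample L, sample P]

Yes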